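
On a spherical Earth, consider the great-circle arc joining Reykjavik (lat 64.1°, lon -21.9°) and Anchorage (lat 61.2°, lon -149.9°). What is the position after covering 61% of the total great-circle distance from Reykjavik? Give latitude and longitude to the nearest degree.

The haversine formula gives a central angle δ ≈ 0.852 rad (48.8°) between the endpoints.
Interpolate at f = 0.61 with slerp weights a = sin((1−f)δ)/sin δ ≈ 0.433, b = sin(fδ)/sin δ ≈ 0.660.
p = a·p₁ + b·p₂ ≈ (-0.099, -0.230, 0.968); φ = arcsin(p_z) ≈ 75.49°, λ = atan2(p_y, p_x) ≈ -113.36°.

≈ lat 75°, lon -113°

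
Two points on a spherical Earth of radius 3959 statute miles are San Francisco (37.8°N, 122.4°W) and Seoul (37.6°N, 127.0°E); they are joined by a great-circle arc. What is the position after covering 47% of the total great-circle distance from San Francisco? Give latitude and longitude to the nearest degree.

≈ (54°N, 174°W)

Write both endpoints as unit vectors p₁, p₂ with components (cos φ cos λ, cos φ sin λ, sin φ).
The central angle between the endpoints is δ = arccos(p₁·p₂) ≈ 1.416 rad (81.2°).
Interpolate at f = 0.47 with slerp weights a = sin((1−f)δ)/sin δ ≈ 0.690, b = sin(fδ)/sin δ ≈ 0.625.
p = a·p₁ + b·p₂ ≈ (-0.590, -0.065, 0.805); φ = arcsin(p_z) ≈ 53.56°, λ = atan2(p_y, p_x) ≈ -173.71°.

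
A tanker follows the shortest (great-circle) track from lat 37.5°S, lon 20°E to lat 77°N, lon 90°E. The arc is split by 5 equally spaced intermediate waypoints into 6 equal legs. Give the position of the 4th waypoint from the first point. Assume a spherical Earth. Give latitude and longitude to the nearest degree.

Write both endpoints as unit vectors p₁, p₂ with components (cos φ cos λ, cos φ sin λ, sin φ).
The central angle between the endpoints is δ = arccos(p₁·p₂) ≈ 2.132 rad (122.1°).
Interpolate at f = 4/6 with slerp weights a = sin((1−f)δ)/sin δ ≈ 0.770, b = sin(fδ)/sin δ ≈ 1.168.
p = a·p₁ + b·p₂ ≈ (0.574, 0.472, 0.669); φ = arcsin(p_z) ≈ 41.99°, λ = atan2(p_y, p_x) ≈ 39.40°.

≈ lat 42°N, lon 39°E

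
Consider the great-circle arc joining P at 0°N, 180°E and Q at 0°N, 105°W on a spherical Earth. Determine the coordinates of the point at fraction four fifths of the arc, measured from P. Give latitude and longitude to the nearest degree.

≈ 0°N, 120°W

From cos δ = sin φ₁ sin φ₂ + cos φ₁ cos φ₂ cos Δλ, the central angle is δ ≈ 1.309 rad (75.0°).
Interpolate at f = 4/5 with slerp weights a = sin((1−f)δ)/sin δ ≈ 0.268, b = sin(fδ)/sin δ ≈ 0.897.
p = a·p₁ + b·p₂ ≈ (-0.500, -0.866, 0.000); φ = arcsin(p_z) ≈ 0.00°, λ = atan2(p_y, p_x) ≈ -120.00°.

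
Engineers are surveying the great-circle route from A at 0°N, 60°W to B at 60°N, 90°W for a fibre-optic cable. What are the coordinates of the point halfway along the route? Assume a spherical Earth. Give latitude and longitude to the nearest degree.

≈ 31°N, 70°W

From cos δ = sin φ₁ sin φ₂ + cos φ₁ cos φ₂ cos Δλ, the central angle is δ ≈ 1.123 rad (64.3°).
Interpolate at f = 1/2 with slerp weights a = sin((1−f)δ)/sin δ ≈ 0.591, b = sin(fδ)/sin δ ≈ 0.591.
p = a·p₁ + b·p₂ ≈ (0.295, -0.807, 0.512); φ = arcsin(p_z) ≈ 30.77°, λ = atan2(p_y, p_x) ≈ -69.90°.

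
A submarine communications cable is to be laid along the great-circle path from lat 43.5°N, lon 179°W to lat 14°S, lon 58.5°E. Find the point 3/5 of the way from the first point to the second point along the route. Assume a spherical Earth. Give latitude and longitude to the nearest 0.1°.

Convert each endpoint to a unit vector on the sphere (x = cos φ cos λ, y = cos φ sin λ, z = sin φ).
The central angle between the endpoints is δ = arccos(p₁·p₂) ≈ 2.147 rad (123.0°).
Interpolate at f = 3/5 with slerp weights a = sin((1−f)δ)/sin δ ≈ 0.903, b = sin(fδ)/sin δ ≈ 1.145.
p = a·p₁ + b·p₂ ≈ (-0.074, 0.936, 0.344); φ = arcsin(p_z) ≈ 20.14°, λ = atan2(p_y, p_x) ≈ 94.53°.

≈ lat 20.1°N, lon 94.5°E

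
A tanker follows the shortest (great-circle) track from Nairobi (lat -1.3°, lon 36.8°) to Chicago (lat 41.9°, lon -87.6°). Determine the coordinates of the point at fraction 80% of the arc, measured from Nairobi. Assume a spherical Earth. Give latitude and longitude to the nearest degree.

Convert each endpoint to a unit vector on the sphere (x = cos φ cos λ, y = cos φ sin λ, z = sin φ).
The central angle between the endpoints is δ = arccos(p₁·p₂) ≈ 2.021 rad (115.8°).
Interpolate at f = 0.80 with slerp weights a = sin((1−f)δ)/sin δ ≈ 0.437, b = sin(fδ)/sin δ ≈ 1.110.
p = a·p₁ + b·p₂ ≈ (0.384, -0.564, 0.731); φ = arcsin(p_z) ≈ 46.99°, λ = atan2(p_y, p_x) ≈ -55.70°.

≈ lat 47°, lon -56°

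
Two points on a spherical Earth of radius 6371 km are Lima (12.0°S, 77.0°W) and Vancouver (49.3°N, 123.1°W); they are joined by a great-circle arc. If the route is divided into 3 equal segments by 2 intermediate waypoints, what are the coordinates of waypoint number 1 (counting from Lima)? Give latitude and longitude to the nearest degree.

The haversine formula gives a central angle δ ≈ 1.282 rad (73.5°) between the endpoints.
Interpolate at f = 1/3 with slerp weights a = sin((1−f)δ)/sin δ ≈ 0.787, b = sin(fδ)/sin δ ≈ 0.432.
p = a·p₁ + b·p₂ ≈ (0.019, -0.986, 0.164); φ = arcsin(p_z) ≈ 9.45°, λ = atan2(p_y, p_x) ≈ -88.89°.

≈ (9°N, 89°W)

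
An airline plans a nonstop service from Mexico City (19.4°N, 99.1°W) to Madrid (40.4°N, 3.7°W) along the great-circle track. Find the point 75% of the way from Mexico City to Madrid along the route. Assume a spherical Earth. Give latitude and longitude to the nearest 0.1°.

≈ (43.7°N, 30.9°W)

The haversine formula gives a central angle δ ≈ 1.423 rad (81.5°) between the endpoints.
Interpolate at f = 0.75 with slerp weights a = sin((1−f)δ)/sin δ ≈ 0.352, b = sin(fδ)/sin δ ≈ 0.885.
p = a·p₁ + b·p₂ ≈ (0.620, -0.371, 0.691); φ = arcsin(p_z) ≈ 43.69°, λ = atan2(p_y, p_x) ≈ -30.91°.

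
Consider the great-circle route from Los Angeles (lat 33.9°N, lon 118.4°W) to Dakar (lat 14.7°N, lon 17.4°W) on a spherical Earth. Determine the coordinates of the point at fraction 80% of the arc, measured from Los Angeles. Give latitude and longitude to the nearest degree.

≈ lat 25°N, lon 34°W

Write both endpoints as unit vectors p₁, p₂ with components (cos φ cos λ, cos φ sin λ, sin φ).
The central angle between the endpoints is δ = arccos(p₁·p₂) ≈ 1.582 rad (90.7°).
Interpolate at f = 0.80 with slerp weights a = sin((1−f)δ)/sin δ ≈ 0.311, b = sin(fδ)/sin δ ≈ 0.954.
p = a·p₁ + b·p₂ ≈ (0.758, -0.503, 0.416); φ = arcsin(p_z) ≈ 24.56°, λ = atan2(p_y, p_x) ≈ -33.59°.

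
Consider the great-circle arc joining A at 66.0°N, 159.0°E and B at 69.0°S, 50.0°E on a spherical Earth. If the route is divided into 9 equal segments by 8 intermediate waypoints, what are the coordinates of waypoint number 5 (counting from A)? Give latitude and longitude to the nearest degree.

≈ 11°S, 107°E

Convert each endpoint to a unit vector on the sphere (x = cos φ cos λ, y = cos φ sin λ, z = sin φ).
The central angle between the endpoints is δ = arccos(p₁·p₂) ≈ 2.691 rad (154.2°).
Interpolate at f = 5/9 with slerp weights a = sin((1−f)δ)/sin δ ≈ 2.138, b = sin(fδ)/sin δ ≈ 2.291.
p = a·p₁ + b·p₂ ≈ (-0.284, 0.941, -0.186); φ = arcsin(p_z) ≈ -10.69°, λ = atan2(p_y, p_x) ≈ 106.81°.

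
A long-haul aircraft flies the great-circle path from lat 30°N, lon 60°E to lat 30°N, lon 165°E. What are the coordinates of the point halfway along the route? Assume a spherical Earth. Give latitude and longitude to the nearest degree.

Write both endpoints as unit vectors p₁, p₂ with components (cos φ cos λ, cos φ sin λ, sin φ).
The central angle between the endpoints is δ = arccos(p₁·p₂) ≈ 1.515 rad (86.8°).
Interpolate at f = 1/2 with slerp weights a = sin((1−f)δ)/sin δ ≈ 0.688, b = sin(fδ)/sin δ ≈ 0.688.
p = a·p₁ + b·p₂ ≈ (-0.278, 0.670, 0.688); φ = arcsin(p_z) ≈ 43.48°, λ = atan2(p_y, p_x) ≈ 112.50°.

≈ lat 43°N, lon 112°E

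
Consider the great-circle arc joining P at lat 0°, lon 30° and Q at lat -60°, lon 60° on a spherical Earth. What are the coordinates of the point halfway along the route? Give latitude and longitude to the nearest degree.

≈ lat -31°, lon 40°

Convert each endpoint to a unit vector on the sphere (x = cos φ cos λ, y = cos φ sin λ, z = sin φ).
The central angle between the endpoints is δ = arccos(p₁·p₂) ≈ 1.123 rad (64.3°).
Interpolate at f = 1/2 with slerp weights a = sin((1−f)δ)/sin δ ≈ 0.591, b = sin(fδ)/sin δ ≈ 0.591.
p = a·p₁ + b·p₂ ≈ (0.659, 0.551, -0.512); φ = arcsin(p_z) ≈ -30.77°, λ = atan2(p_y, p_x) ≈ 39.90°.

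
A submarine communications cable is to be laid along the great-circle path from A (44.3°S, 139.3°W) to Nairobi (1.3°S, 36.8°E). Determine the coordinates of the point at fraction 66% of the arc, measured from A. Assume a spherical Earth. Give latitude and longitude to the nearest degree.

≈ (47°S, 33°E)

From cos δ = sin φ₁ sin φ₂ + cos φ₁ cos φ₂ cos Δλ, the central angle is δ ≈ 2.343 rad (134.3°).
Interpolate at f = 0.66 with slerp weights a = sin((1−f)δ)/sin δ ≈ 0.999, b = sin(fδ)/sin δ ≈ 1.396.
p = a·p₁ + b·p₂ ≈ (0.576, 0.370, -0.729); φ = arcsin(p_z) ≈ -46.81°, λ = atan2(p_y, p_x) ≈ 32.73°.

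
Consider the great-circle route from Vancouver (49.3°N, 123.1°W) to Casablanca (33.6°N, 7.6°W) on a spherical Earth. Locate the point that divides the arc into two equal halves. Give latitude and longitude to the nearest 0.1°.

Write both endpoints as unit vectors p₁, p₂ with components (cos φ cos λ, cos φ sin λ, sin φ).
The central angle between the endpoints is δ = arccos(p₁·p₂) ≈ 1.384 rad (79.3°).
Interpolate at f = 1/2 with slerp weights a = sin((1−f)δ)/sin δ ≈ 0.649, b = sin(fδ)/sin δ ≈ 0.649.
p = a·p₁ + b·p₂ ≈ (0.305, -0.426, 0.852); φ = arcsin(p_z) ≈ 58.39°, λ = atan2(p_y, p_x) ≈ -54.43°.

≈ (58.4°N, 54.4°W)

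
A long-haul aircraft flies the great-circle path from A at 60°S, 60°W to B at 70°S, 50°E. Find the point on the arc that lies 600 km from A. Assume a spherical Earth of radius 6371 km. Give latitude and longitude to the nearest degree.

Write both endpoints as unit vectors p₁, p₂ with components (cos φ cos λ, cos φ sin λ, sin φ).
The central angle between the endpoints is δ = arccos(p₁·p₂) ≈ 0.715 rad (40.9°). The total great-circle distance is δ·R ≈ 0.715 × 6371 ≈ 4553 km, so the target fraction is f = 600/4553 ≈ 0.132.
Interpolate at f ≈ 0.132 with slerp weights a = sin((1−f)δ)/sin δ ≈ 0.887, b = sin(fδ)/sin δ ≈ 0.143.
p = a·p₁ + b·p₂ ≈ (0.253, -0.347, -0.903); φ = arcsin(p_z) ≈ -64.58°, λ = atan2(p_y, p_x) ≈ -53.83°.

≈ 65°S, 54°W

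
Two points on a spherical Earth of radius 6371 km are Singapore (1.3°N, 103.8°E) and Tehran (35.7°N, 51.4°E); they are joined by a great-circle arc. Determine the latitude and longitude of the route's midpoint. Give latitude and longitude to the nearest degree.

≈ 20°N, 81°E

The haversine formula gives a central angle δ ≈ 1.037 rad (59.4°) between the endpoints.
Interpolate at f = 1/2 with slerp weights a = sin((1−f)δ)/sin δ ≈ 0.576, b = sin(fδ)/sin δ ≈ 0.576.
p = a·p₁ + b·p₂ ≈ (0.154, 0.924, 0.349); φ = arcsin(p_z) ≈ 20.43°, λ = atan2(p_y, p_x) ≈ 80.52°.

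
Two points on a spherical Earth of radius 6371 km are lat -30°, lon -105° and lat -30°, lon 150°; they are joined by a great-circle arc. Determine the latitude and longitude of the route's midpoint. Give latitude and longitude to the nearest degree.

Convert each endpoint to a unit vector on the sphere (x = cos φ cos λ, y = cos φ sin λ, z = sin φ).
The central angle between the endpoints is δ = arccos(p₁·p₂) ≈ 1.515 rad (86.8°).
Interpolate at f = 1/2 with slerp weights a = sin((1−f)δ)/sin δ ≈ 0.688, b = sin(fδ)/sin δ ≈ 0.688.
p = a·p₁ + b·p₂ ≈ (-0.670, -0.278, -0.688); φ = arcsin(p_z) ≈ -43.48°, λ = atan2(p_y, p_x) ≈ -157.50°.

≈ lat -43°, lon -158°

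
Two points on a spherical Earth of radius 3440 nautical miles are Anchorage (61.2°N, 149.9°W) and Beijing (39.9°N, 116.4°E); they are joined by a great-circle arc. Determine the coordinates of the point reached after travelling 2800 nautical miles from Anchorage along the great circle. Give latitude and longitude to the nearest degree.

≈ 48°N, 126°E

Write both endpoints as unit vectors p₁, p₂ with components (cos φ cos λ, cos φ sin λ, sin φ).
The central angle between the endpoints is δ = arccos(p₁·p₂) ≈ 1.002 rad (57.4°). The total great-circle distance is δ·R ≈ 1.002 × 3440 ≈ 3448 nmi, so the target fraction is f = 2800/3448 ≈ 0.812.
Interpolate at f ≈ 0.812 with slerp weights a = sin((1−f)δ)/sin δ ≈ 0.222, b = sin(fδ)/sin δ ≈ 0.863.
p = a·p₁ + b·p₂ ≈ (-0.387, 0.539, 0.748); φ = arcsin(p_z) ≈ 48.43°, λ = atan2(p_y, p_x) ≈ 125.67°.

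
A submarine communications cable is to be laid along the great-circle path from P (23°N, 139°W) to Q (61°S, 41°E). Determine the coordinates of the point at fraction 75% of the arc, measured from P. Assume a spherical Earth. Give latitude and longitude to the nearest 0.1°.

≈ (83.5°S, 139.0°W)

Convert each endpoint to a unit vector on the sphere (x = cos φ cos λ, y = cos φ sin λ, z = sin φ).
The central angle between the endpoints is δ = arccos(p₁·p₂) ≈ 2.478 rad (142.0°).
Interpolate at f = 0.75 with slerp weights a = sin((1−f)δ)/sin δ ≈ 0.943, b = sin(fδ)/sin δ ≈ 1.557.
p = a·p₁ + b·p₂ ≈ (-0.085, -0.074, -0.994); φ = arcsin(p_z) ≈ -83.50°, λ = atan2(p_y, p_x) ≈ -139.00°.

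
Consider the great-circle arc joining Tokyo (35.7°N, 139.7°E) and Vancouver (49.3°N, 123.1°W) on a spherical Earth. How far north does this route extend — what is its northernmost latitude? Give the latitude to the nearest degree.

The great circle lies in the plane with unit normal n̂ = (p₁ × p₂)/|p₁ × p₂|.
Here n̂_z ≈ +0.567; the vertex latitude is φ_max = arccos|n̂_z| ≈ 55.5°.
Check via Clairaut: cos φ_max = |cos φ₁| · sin C = cos(35.7°)·sin(44.3°) ≈ 0.567, again giving ≈ 55.5°.

≈ 55°N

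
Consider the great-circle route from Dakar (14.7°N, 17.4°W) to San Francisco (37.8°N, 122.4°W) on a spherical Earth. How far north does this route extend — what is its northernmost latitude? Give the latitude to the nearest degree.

≈ 42°N

The great circle lies in the plane with unit normal n̂ = (p₁ × p₂)/|p₁ × p₂|.
Here n̂_z ≈ -0.739; the vertex latitude is φ_max = arccos|n̂_z| ≈ 42.4°.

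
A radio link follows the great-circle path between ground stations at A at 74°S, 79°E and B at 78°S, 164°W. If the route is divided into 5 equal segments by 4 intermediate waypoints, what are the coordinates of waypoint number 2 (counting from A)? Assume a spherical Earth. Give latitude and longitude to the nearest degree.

≈ 81°S, 109°E

Convert each endpoint to a unit vector on the sphere (x = cos φ cos λ, y = cos φ sin λ, z = sin φ).
The central angle between the endpoints is δ = arccos(p₁·p₂) ≈ 0.417 rad (23.9°).
Interpolate at f = 2/5 with slerp weights a = sin((1−f)δ)/sin δ ≈ 0.611, b = sin(fδ)/sin δ ≈ 0.410.
p = a·p₁ + b·p₂ ≈ (-0.050, 0.142, -0.989); φ = arcsin(p_z) ≈ -81.35°, λ = atan2(p_y, p_x) ≈ 109.33°.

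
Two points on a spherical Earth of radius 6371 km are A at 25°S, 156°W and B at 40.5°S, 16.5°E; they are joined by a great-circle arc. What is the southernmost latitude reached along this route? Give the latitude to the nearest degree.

The great circle lies in the plane with unit normal n̂ = (p₁ × p₂)/|p₁ × p₂|.
Here n̂_z ≈ +0.099; the vertex latitude is φ_max = arccos|n̂_z| ≈ 84.3°.
Check via Clairaut: cos φ_max = |cos φ₁| · sin C = cos(25.0°)·sin(173.8°) ≈ 0.099, again giving ≈ 84.3°.

≈ 84°S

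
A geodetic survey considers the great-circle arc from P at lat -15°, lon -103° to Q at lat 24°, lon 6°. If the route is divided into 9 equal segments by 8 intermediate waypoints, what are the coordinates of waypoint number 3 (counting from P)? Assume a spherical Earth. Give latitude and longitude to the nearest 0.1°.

≈ lat -0.1°, lon -67.9°

The haversine formula gives a central angle δ ≈ 1.974 rad (113.1°) between the endpoints.
Interpolate at f = 3/9 with slerp weights a = sin((1−f)δ)/sin δ ≈ 1.052, b = sin(fδ)/sin δ ≈ 0.665.
p = a·p₁ + b·p₂ ≈ (0.376, -0.927, -0.002); φ = arcsin(p_z) ≈ -0.11°, λ = atan2(p_y, p_x) ≈ -67.94°.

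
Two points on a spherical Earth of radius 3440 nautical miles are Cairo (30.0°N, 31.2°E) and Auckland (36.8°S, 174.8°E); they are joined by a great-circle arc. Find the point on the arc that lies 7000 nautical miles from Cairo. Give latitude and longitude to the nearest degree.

Convert each endpoint to a unit vector on the sphere (x = cos φ cos λ, y = cos φ sin λ, z = sin φ).
The central angle between the endpoints is δ = arccos(p₁·p₂) ≈ 2.602 rad (149.1°). The total great-circle distance is δ·R ≈ 2.602 × 3440 ≈ 8949 nmi, so the target fraction is f = 7000/8949 ≈ 0.782.
Interpolate at f ≈ 0.782 with slerp weights a = sin((1−f)δ)/sin δ ≈ 1.044, b = sin(fδ)/sin δ ≈ 1.739.
p = a·p₁ + b·p₂ ≈ (-0.613, 0.595, -0.520); φ = arcsin(p_z) ≈ -31.32°, λ = atan2(p_y, p_x) ≈ 135.90°.

≈ 31°S, 136°E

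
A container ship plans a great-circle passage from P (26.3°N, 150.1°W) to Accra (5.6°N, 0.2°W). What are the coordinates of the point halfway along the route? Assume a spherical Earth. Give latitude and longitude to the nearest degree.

The haversine formula gives a central angle δ ≈ 2.387 rad (136.8°) between the endpoints.
Interpolate at f = 1/2 with slerp weights a = sin((1−f)δ)/sin δ ≈ 1.357, b = sin(fδ)/sin δ ≈ 1.357.
p = a·p₁ + b·p₂ ≈ (0.296, -0.611, 0.734); φ = arcsin(p_z) ≈ 47.22°, λ = atan2(p_y, p_x) ≈ -64.16°.

≈ (47°N, 64°W)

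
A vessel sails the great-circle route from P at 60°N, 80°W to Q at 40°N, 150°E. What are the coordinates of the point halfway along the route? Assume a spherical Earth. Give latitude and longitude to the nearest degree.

Convert each endpoint to a unit vector on the sphere (x = cos φ cos λ, y = cos φ sin λ, z = sin φ).
The central angle between the endpoints is δ = arccos(p₁·p₂) ≈ 1.255 rad (71.9°).
Interpolate at f = 1/2 with slerp weights a = sin((1−f)δ)/sin δ ≈ 0.618, b = sin(fδ)/sin δ ≈ 0.618.
p = a·p₁ + b·p₂ ≈ (-0.356, -0.068, 0.932); φ = arcsin(p_z) ≈ 68.75°, λ = atan2(p_y, p_x) ≈ -169.26°.

≈ 69°N, 169°W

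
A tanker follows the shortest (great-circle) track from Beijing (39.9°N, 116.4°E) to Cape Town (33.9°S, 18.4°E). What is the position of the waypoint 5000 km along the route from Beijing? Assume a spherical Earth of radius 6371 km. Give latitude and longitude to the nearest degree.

≈ (14°N, 74°E)

From cos δ = sin φ₁ sin φ₂ + cos φ₁ cos φ₂ cos Δλ, the central angle is δ ≈ 2.034 rad (116.5°). The total great-circle distance is δ·R ≈ 2.034 × 6371 ≈ 12956 km, so the target fraction is f = 5000/12956 ≈ 0.386.
Interpolate at f ≈ 0.386 with slerp weights a = sin((1−f)δ)/sin δ ≈ 1.060, b = sin(fδ)/sin δ ≈ 0.790.
p = a·p₁ + b·p₂ ≈ (0.260, 0.935, 0.239); φ = arcsin(p_z) ≈ 13.86°, λ = atan2(p_y, p_x) ≈ 74.44°.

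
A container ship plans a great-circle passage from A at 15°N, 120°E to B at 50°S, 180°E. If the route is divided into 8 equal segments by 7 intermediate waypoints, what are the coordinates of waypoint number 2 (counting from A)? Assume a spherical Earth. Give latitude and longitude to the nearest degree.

≈ 2°S, 132°E

Convert each endpoint to a unit vector on the sphere (x = cos φ cos λ, y = cos φ sin λ, z = sin φ).
The central angle between the endpoints is δ = arccos(p₁·p₂) ≈ 1.458 rad (83.6°).
Interpolate at f = 2/8 with slerp weights a = sin((1−f)δ)/sin δ ≈ 0.894, b = sin(fδ)/sin δ ≈ 0.359.
p = a·p₁ + b·p₂ ≈ (-0.662, 0.748, -0.043); φ = arcsin(p_z) ≈ -2.49°, λ = atan2(p_y, p_x) ≈ 131.53°.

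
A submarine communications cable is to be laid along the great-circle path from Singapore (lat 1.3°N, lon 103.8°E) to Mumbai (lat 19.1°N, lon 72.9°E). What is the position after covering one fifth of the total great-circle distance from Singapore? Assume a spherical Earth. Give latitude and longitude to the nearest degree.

≈ lat 5°N, lon 98°E

The haversine formula gives a central angle δ ≈ 0.613 rad (35.1°) between the endpoints.
Interpolate at f = 1/5 with slerp weights a = sin((1−f)δ)/sin δ ≈ 0.819, b = sin(fδ)/sin δ ≈ 0.213.
p = a·p₁ + b·p₂ ≈ (-0.136, 0.987, 0.088); φ = arcsin(p_z) ≈ 5.06°, λ = atan2(p_y, p_x) ≈ 97.86°.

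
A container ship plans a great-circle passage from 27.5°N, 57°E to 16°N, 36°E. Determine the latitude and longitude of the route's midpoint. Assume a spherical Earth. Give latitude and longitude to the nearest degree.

≈ 22°N, 46°E

Write both endpoints as unit vectors p₁, p₂ with components (cos φ cos λ, cos φ sin λ, sin φ).
The central angle between the endpoints is δ = arccos(p₁·p₂) ≈ 0.394 rad (22.6°).
Interpolate at f = 1/2 with slerp weights a = sin((1−f)δ)/sin δ ≈ 0.510, b = sin(fδ)/sin δ ≈ 0.510.
p = a·p₁ + b·p₂ ≈ (0.643, 0.667, 0.376); φ = arcsin(p_z) ≈ 22.08°, λ = atan2(p_y, p_x) ≈ 46.07°.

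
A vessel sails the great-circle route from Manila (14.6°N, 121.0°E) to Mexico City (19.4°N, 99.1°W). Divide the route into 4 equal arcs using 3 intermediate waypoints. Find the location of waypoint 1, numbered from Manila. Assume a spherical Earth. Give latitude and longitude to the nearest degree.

≈ 33°N, 150°E

Write both endpoints as unit vectors p₁, p₂ with components (cos φ cos λ, cos φ sin λ, sin φ).
The central angle between the endpoints is δ = arccos(p₁·p₂) ≈ 2.233 rad (127.9°).
Interpolate at f = 1/4 with slerp weights a = sin((1−f)δ)/sin δ ≈ 1.261, b = sin(fδ)/sin δ ≈ 0.671.
p = a·p₁ + b·p₂ ≈ (-0.728, 0.421, 0.541); φ = arcsin(p_z) ≈ 32.74°, λ = atan2(p_y, p_x) ≈ 150.00°.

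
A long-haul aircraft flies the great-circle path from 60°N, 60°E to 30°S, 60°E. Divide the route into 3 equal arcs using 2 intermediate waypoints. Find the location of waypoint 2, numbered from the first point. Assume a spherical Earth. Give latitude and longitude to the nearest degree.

≈ 0°N, 60°E

Convert each endpoint to a unit vector on the sphere (x = cos φ cos λ, y = cos φ sin λ, z = sin φ).
The central angle between the endpoints is δ = arccos(p₁·p₂) ≈ 1.571 rad (90.0°).
Interpolate at f = 2/3 with slerp weights a = sin((1−f)δ)/sin δ ≈ 0.500, b = sin(fδ)/sin δ ≈ 0.866.
p = a·p₁ + b·p₂ ≈ (0.500, 0.866, 0.000); φ = arcsin(p_z) ≈ 0.00°, λ = atan2(p_y, p_x) ≈ 60.00°.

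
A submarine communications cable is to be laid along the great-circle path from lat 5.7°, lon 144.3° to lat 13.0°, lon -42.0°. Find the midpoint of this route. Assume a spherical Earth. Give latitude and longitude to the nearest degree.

≈ lat 71°, lon -140°

Write both endpoints as unit vectors p₁, p₂ with components (cos φ cos λ, cos φ sin λ, sin φ).
The central angle between the endpoints is δ = arccos(p₁·p₂) ≈ 2.797 rad (160.3°).
Interpolate at f = 1/2 with slerp weights a = sin((1−f)δ)/sin δ ≈ 2.920, b = sin(fδ)/sin δ ≈ 2.920.
p = a·p₁ + b·p₂ ≈ (-0.245, -0.208, 0.947); φ = arcsin(p_z) ≈ 71.23°, λ = atan2(p_y, p_x) ≈ -139.66°.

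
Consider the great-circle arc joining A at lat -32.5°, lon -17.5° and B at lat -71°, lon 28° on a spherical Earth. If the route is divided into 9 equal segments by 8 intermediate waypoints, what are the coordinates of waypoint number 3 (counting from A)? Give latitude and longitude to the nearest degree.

≈ lat -47°, lon -10°

Convert each endpoint to a unit vector on the sphere (x = cos φ cos λ, y = cos φ sin λ, z = sin φ).
The central angle between the endpoints is δ = arccos(p₁·p₂) ≈ 0.795 rad (45.5°).
Interpolate at f = 3/9 with slerp weights a = sin((1−f)δ)/sin δ ≈ 0.708, b = sin(fδ)/sin δ ≈ 0.367.
p = a·p₁ + b·p₂ ≈ (0.675, -0.124, -0.727); φ = arcsin(p_z) ≈ -46.67°, λ = atan2(p_y, p_x) ≈ -10.37°.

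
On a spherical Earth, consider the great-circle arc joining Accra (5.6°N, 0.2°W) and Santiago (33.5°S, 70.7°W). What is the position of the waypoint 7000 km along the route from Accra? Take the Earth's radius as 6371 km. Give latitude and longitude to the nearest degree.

Convert each endpoint to a unit vector on the sphere (x = cos φ cos λ, y = cos φ sin λ, z = sin φ).
The central angle between the endpoints is δ = arccos(p₁·p₂) ≈ 1.346 rad (77.1°). The total great-circle distance is δ·R ≈ 1.346 × 6371 ≈ 8574 km, so the target fraction is f = 7000/8574 ≈ 0.816.
Interpolate at f ≈ 0.816 with slerp weights a = sin((1−f)δ)/sin δ ≈ 0.251, b = sin(fδ)/sin δ ≈ 0.914.
p = a·p₁ + b·p₂ ≈ (0.501, -0.720, -0.480); φ = arcsin(p_z) ≈ -28.67°, λ = atan2(p_y, p_x) ≈ -55.14°.

≈ 29°S, 55°W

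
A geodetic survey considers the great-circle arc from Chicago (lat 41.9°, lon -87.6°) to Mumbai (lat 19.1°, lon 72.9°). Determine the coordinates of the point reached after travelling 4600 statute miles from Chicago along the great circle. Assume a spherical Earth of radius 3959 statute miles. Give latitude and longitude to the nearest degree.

≈ lat 65°, lon 43°

Convert each endpoint to a unit vector on the sphere (x = cos φ cos λ, y = cos φ sin λ, z = sin φ).
The central angle between the endpoints is δ = arccos(p₁·p₂) ≈ 2.031 rad (116.4°). The total great-circle distance is δ·R ≈ 2.031 × 3959 ≈ 8042 mi, so the target fraction is f = 4600/8042 ≈ 0.572.
Interpolate at f ≈ 0.572 with slerp weights a = sin((1−f)δ)/sin δ ≈ 0.853, b = sin(fδ)/sin δ ≈ 1.024.
p = a·p₁ + b·p₂ ≈ (0.311, 0.291, 0.905); φ = arcsin(p_z) ≈ 64.79°, λ = atan2(p_y, p_x) ≈ 43.07°.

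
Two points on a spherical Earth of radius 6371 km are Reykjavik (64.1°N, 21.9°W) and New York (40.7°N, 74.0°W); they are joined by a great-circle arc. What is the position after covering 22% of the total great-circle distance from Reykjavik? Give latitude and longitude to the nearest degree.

≈ 61°N, 39°W

From cos δ = sin φ₁ sin φ₂ + cos φ₁ cos φ₂ cos Δλ, the central angle is δ ≈ 0.660 rad (37.8°).
Interpolate at f = 0.22 with slerp weights a = sin((1−f)δ)/sin δ ≈ 0.803, b = sin(fδ)/sin δ ≈ 0.236.
p = a·p₁ + b·p₂ ≈ (0.375, -0.303, 0.876); φ = arcsin(p_z) ≈ 61.20°, λ = atan2(p_y, p_x) ≈ -38.94°.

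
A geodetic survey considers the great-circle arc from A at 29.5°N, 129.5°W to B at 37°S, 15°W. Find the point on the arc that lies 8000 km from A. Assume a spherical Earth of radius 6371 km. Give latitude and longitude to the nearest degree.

≈ 12°S, 69°W

Convert each endpoint to a unit vector on the sphere (x = cos φ cos λ, y = cos φ sin λ, z = sin φ).
The central angle between the endpoints is δ = arccos(p₁·p₂) ≈ 2.195 rad (125.8°). The total great-circle distance is δ·R ≈ 2.195 × 6371 ≈ 13986 km, so the target fraction is f = 8000/13986 ≈ 0.572.
Interpolate at f ≈ 0.572 with slerp weights a = sin((1−f)δ)/sin δ ≈ 0.995, b = sin(fδ)/sin δ ≈ 1.172.
p = a·p₁ + b·p₂ ≈ (0.353, -0.910, -0.215); φ = arcsin(p_z) ≈ -12.43°, λ = atan2(p_y, p_x) ≈ -68.80°.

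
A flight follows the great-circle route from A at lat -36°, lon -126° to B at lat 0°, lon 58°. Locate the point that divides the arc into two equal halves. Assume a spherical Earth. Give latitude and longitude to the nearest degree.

≈ lat -71°, lon 74°

Write both endpoints as unit vectors p₁, p₂ with components (cos φ cos λ, cos φ sin λ, sin φ).
The central angle between the endpoints is δ = arccos(p₁·p₂) ≈ 2.510 rad (143.8°).
Interpolate at f = 1/2 with slerp weights a = sin((1−f)δ)/sin δ ≈ 1.610, b = sin(fδ)/sin δ ≈ 1.610.
p = a·p₁ + b·p₂ ≈ (0.088, 0.312, -0.946); φ = arcsin(p_z) ≈ -71.12°, λ = atan2(p_y, p_x) ≈ 74.30°.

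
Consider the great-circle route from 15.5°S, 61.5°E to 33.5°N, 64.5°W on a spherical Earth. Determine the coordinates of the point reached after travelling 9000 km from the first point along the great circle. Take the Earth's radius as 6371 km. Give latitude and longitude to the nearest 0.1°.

≈ 26.4°N, 9.8°W

Write both endpoints as unit vectors p₁, p₂ with components (cos φ cos λ, cos φ sin λ, sin φ).
The central angle between the endpoints is δ = arccos(p₁·p₂) ≈ 2.239 rad (128.3°). The total great-circle distance is δ·R ≈ 2.239 × 6371 ≈ 14267 km, so the target fraction is f = 9000/14267 ≈ 0.631.
Interpolate at f ≈ 0.631 with slerp weights a = sin((1−f)δ)/sin δ ≈ 0.937, b = sin(fδ)/sin δ ≈ 1.258.
p = a·p₁ + b·p₂ ≈ (0.883, -0.153, 0.444); φ = arcsin(p_z) ≈ 26.36°, λ = atan2(p_y, p_x) ≈ -9.85°.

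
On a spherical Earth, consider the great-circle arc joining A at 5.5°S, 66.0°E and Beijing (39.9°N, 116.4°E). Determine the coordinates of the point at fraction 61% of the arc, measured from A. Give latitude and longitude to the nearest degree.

≈ 24°N, 93°E

Convert each endpoint to a unit vector on the sphere (x = cos φ cos λ, y = cos φ sin λ, z = sin φ).
The central angle between the endpoints is δ = arccos(p₁·p₂) ≈ 1.132 rad (64.8°).
Interpolate at f = 0.61 with slerp weights a = sin((1−f)δ)/sin δ ≈ 0.472, b = sin(fδ)/sin δ ≈ 0.704.
p = a·p₁ + b·p₂ ≈ (-0.049, 0.913, 0.406); φ = arcsin(p_z) ≈ 23.96°, λ = atan2(p_y, p_x) ≈ 93.07°.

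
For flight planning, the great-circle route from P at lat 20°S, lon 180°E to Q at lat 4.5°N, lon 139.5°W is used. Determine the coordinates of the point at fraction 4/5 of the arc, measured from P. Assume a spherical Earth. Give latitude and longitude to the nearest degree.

Convert each endpoint to a unit vector on the sphere (x = cos φ cos λ, y = cos φ sin λ, z = sin φ).
The central angle between the endpoints is δ = arccos(p₁·p₂) ≈ 0.815 rad (46.7°).
Interpolate at f = 4/5 with slerp weights a = sin((1−f)δ)/sin δ ≈ 0.223, b = sin(fδ)/sin δ ≈ 0.834.
p = a·p₁ + b·p₂ ≈ (-0.842, -0.540, -0.011); φ = arcsin(p_z) ≈ -0.62°, λ = atan2(p_y, p_x) ≈ -147.32°.

≈ lat 1°S, lon 147°W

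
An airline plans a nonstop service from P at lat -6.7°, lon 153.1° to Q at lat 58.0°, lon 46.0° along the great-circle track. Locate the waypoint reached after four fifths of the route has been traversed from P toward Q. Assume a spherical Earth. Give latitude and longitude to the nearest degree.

Write both endpoints as unit vectors p₁, p₂ with components (cos φ cos λ, cos φ sin λ, sin φ).
The central angle between the endpoints is δ = arccos(p₁·p₂) ≈ 1.827 rad (104.7°).
Interpolate at f = 4/5 with slerp weights a = sin((1−f)δ)/sin δ ≈ 0.369, b = sin(fδ)/sin δ ≈ 1.028.
p = a·p₁ + b·p₂ ≈ (0.051, 0.558, 0.828); φ = arcsin(p_z) ≈ 55.94°, λ = atan2(p_y, p_x) ≈ 84.77°.

≈ lat 56°, lon 85°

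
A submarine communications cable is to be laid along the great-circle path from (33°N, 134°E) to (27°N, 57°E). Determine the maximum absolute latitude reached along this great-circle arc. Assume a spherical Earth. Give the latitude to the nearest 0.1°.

The great circle lies in the plane with unit normal n̂ = (p₁ × p₂)/|p₁ × p₂|.
Here n̂_z ≈ -0.800; the vertex latitude is φ_max = arccos|n̂_z| ≈ 36.8°.
Check via Clairaut: cos φ_max = |cos φ₁| · sin C = cos(33.0°)·sin(72.6°) ≈ 0.800, again giving ≈ 36.8°.

≈ 36.8°N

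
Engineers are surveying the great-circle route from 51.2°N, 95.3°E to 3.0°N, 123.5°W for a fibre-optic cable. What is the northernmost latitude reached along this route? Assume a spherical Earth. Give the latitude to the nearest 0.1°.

The great circle lies in the plane with unit normal n̂ = (p₁ × p₂)/|p₁ × p₂|.
Here n̂_z ≈ +0.438; the vertex latitude is φ_max = arccos|n̂_z| ≈ 64.0°.
Check via Clairaut: cos φ_max = |cos φ₁| · sin C = cos(51.2°)·sin(44.4°) ≈ 0.438, again giving ≈ 64.0°.

≈ 64.0°N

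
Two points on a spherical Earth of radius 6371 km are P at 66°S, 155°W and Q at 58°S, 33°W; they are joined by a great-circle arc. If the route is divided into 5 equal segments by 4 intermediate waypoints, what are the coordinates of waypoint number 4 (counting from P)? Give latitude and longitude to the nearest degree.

From cos δ = sin φ₁ sin φ₂ + cos φ₁ cos φ₂ cos Δλ, the central angle is δ ≈ 0.849 rad (48.7°).
Interpolate at f = 4/5 with slerp weights a = sin((1−f)δ)/sin δ ≈ 0.225, b = sin(fδ)/sin δ ≈ 0.837.
p = a·p₁ + b·p₂ ≈ (0.289, -0.280, -0.915); φ = arcsin(p_z) ≈ -66.26°, λ = atan2(p_y, p_x) ≈ -44.12°.

≈ 66°S, 44°W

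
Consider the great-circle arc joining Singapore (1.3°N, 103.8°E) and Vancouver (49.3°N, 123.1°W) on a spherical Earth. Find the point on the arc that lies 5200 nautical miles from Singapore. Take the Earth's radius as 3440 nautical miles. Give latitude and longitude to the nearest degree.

The haversine formula gives a central angle δ ≈ 2.013 rad (115.4°) between the endpoints. The total great-circle distance is δ·R ≈ 2.013 × 3440 ≈ 6926 nmi, so the target fraction is f = 5200/6926 ≈ 0.751.
Interpolate at f ≈ 0.751 with slerp weights a = sin((1−f)δ)/sin δ ≈ 0.532, b = sin(fδ)/sin δ ≈ 1.105.
p = a·p₁ + b·p₂ ≈ (-0.520, -0.087, 0.850); φ = arcsin(p_z) ≈ 58.16°, λ = atan2(p_y, p_x) ≈ -170.53°.

≈ 58°N, 171°W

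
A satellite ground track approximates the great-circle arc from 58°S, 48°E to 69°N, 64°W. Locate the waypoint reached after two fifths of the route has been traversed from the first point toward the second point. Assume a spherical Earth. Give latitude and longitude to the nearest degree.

From cos δ = sin φ₁ sin φ₂ + cos φ₁ cos φ₂ cos Δλ, the central angle is δ ≈ 2.612 rad (149.6°).
Interpolate at f = 2/5 with slerp weights a = sin((1−f)δ)/sin δ ≈ 1.978, b = sin(fδ)/sin δ ≈ 1.711.
p = a·p₁ + b·p₂ ≈ (0.970, 0.228, -0.081); φ = arcsin(p_z) ≈ -4.62°, λ = atan2(p_y, p_x) ≈ 13.23°.

≈ 5°S, 13°E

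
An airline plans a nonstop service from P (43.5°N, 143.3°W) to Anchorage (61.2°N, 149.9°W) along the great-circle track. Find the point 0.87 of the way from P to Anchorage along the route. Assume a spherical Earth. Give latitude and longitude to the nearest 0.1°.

≈ (58.9°N, 148.7°W)

From cos δ = sin φ₁ sin φ₂ + cos φ₁ cos φ₂ cos Δλ, the central angle is δ ≈ 0.316 rad (18.1°).
Interpolate at f = 0.87 with slerp weights a = sin((1−f)δ)/sin δ ≈ 0.132, b = sin(fδ)/sin δ ≈ 0.874.
p = a·p₁ + b·p₂ ≈ (-0.441, -0.268, 0.856); φ = arcsin(p_z) ≈ 58.92°, λ = atan2(p_y, p_x) ≈ -148.68°.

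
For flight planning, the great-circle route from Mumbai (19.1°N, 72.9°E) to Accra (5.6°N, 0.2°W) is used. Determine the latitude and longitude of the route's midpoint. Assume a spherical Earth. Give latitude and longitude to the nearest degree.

≈ (15°N, 35°E)

Write both endpoints as unit vectors p₁, p₂ with components (cos φ cos λ, cos φ sin λ, sin φ).
The central angle between the endpoints is δ = arccos(p₁·p₂) ≈ 1.261 rad (72.2°).
Interpolate at f = 1/2 with slerp weights a = sin((1−f)δ)/sin δ ≈ 0.619, b = sin(fδ)/sin δ ≈ 0.619.
p = a·p₁ + b·p₂ ≈ (0.788, 0.557, 0.263); φ = arcsin(p_z) ≈ 15.24°, λ = atan2(p_y, p_x) ≈ 35.25°.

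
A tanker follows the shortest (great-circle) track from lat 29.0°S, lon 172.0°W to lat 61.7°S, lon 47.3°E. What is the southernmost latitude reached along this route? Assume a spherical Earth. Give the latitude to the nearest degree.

The great circle lies in the plane with unit normal n̂ = (p₁ × p₂)/|p₁ × p₂|.
Here n̂_z ≈ -0.264; the vertex latitude is φ_max = arccos|n̂_z| ≈ 74.7°.

≈ 75°S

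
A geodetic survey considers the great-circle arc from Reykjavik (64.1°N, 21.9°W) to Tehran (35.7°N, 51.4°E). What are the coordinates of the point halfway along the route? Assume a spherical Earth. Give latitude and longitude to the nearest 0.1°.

Write both endpoints as unit vectors p₁, p₂ with components (cos φ cos λ, cos φ sin λ, sin φ).
The central angle between the endpoints is δ = arccos(p₁·p₂) ≈ 0.893 rad (51.2°).
Interpolate at f = 1/2 with slerp weights a = sin((1−f)δ)/sin δ ≈ 0.554, b = sin(fδ)/sin δ ≈ 0.554.
p = a·p₁ + b·p₂ ≈ (0.506, 0.262, 0.822); φ = arcsin(p_z) ≈ 55.31°, λ = atan2(p_y, p_x) ≈ 27.35°.

≈ (55.3°N, 27.4°E)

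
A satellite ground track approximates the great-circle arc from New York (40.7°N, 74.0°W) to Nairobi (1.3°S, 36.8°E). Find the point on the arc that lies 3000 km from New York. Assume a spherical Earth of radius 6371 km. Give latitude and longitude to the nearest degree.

Convert each endpoint to a unit vector on the sphere (x = cos φ cos λ, y = cos φ sin λ, z = sin φ).
The central angle between the endpoints is δ = arccos(p₁·p₂) ≈ 1.859 rad (106.5°). The total great-circle distance is δ·R ≈ 1.859 × 6371 ≈ 11842 km, so the target fraction is f = 3000/11842 ≈ 0.253.
Interpolate at f ≈ 0.253 with slerp weights a = sin((1−f)δ)/sin δ ≈ 1.026, b = sin(fδ)/sin δ ≈ 0.473.
p = a·p₁ + b·p₂ ≈ (0.593, -0.464, 0.658); φ = arcsin(p_z) ≈ 41.15°, λ = atan2(p_y, p_x) ≈ -38.04°.

≈ 41°N, 38°W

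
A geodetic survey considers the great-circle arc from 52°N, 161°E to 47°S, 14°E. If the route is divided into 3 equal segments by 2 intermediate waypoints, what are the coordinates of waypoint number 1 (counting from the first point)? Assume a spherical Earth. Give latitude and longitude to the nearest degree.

≈ 29°N, 96°E

From cos δ = sin φ₁ sin φ₂ + cos φ₁ cos φ₂ cos Δλ, the central angle is δ ≈ 2.761 rad (158.2°).
Interpolate at f = 1/3 with slerp weights a = sin((1−f)δ)/sin δ ≈ 2.595, b = sin(fδ)/sin δ ≈ 2.142.
p = a·p₁ + b·p₂ ≈ (-0.093, 0.874, 0.478); φ = arcsin(p_z) ≈ 28.54°, λ = atan2(p_y, p_x) ≈ 96.06°.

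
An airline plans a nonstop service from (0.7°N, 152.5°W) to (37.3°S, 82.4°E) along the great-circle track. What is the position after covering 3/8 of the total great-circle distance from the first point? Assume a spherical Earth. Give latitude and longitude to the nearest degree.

Write both endpoints as unit vectors p₁, p₂ with components (cos φ cos λ, cos φ sin λ, sin φ).
The central angle between the endpoints is δ = arccos(p₁·p₂) ≈ 2.054 rad (117.7°).
Interpolate at f = 3/8 with slerp weights a = sin((1−f)δ)/sin δ ≈ 1.083, b = sin(fδ)/sin δ ≈ 0.786.
p = a·p₁ + b·p₂ ≈ (-0.878, 0.120, -0.463); φ = arcsin(p_z) ≈ -27.60°, λ = atan2(p_y, p_x) ≈ 172.22°.

≈ (28°S, 172°E)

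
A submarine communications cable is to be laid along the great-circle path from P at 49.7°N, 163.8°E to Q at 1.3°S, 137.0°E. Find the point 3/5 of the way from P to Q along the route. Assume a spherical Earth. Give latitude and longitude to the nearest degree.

Convert each endpoint to a unit vector on the sphere (x = cos φ cos λ, y = cos φ sin λ, z = sin φ).
The central angle between the endpoints is δ = arccos(p₁·p₂) ≈ 0.977 rad (56.0°).
Interpolate at f = 3/5 with slerp weights a = sin((1−f)δ)/sin δ ≈ 0.460, b = sin(fδ)/sin δ ≈ 0.667.
p = a·p₁ + b·p₂ ≈ (-0.773, 0.538, 0.335); φ = arcsin(p_z) ≈ 19.59°, λ = atan2(p_y, p_x) ≈ 145.18°.

≈ 20°N, 145°E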